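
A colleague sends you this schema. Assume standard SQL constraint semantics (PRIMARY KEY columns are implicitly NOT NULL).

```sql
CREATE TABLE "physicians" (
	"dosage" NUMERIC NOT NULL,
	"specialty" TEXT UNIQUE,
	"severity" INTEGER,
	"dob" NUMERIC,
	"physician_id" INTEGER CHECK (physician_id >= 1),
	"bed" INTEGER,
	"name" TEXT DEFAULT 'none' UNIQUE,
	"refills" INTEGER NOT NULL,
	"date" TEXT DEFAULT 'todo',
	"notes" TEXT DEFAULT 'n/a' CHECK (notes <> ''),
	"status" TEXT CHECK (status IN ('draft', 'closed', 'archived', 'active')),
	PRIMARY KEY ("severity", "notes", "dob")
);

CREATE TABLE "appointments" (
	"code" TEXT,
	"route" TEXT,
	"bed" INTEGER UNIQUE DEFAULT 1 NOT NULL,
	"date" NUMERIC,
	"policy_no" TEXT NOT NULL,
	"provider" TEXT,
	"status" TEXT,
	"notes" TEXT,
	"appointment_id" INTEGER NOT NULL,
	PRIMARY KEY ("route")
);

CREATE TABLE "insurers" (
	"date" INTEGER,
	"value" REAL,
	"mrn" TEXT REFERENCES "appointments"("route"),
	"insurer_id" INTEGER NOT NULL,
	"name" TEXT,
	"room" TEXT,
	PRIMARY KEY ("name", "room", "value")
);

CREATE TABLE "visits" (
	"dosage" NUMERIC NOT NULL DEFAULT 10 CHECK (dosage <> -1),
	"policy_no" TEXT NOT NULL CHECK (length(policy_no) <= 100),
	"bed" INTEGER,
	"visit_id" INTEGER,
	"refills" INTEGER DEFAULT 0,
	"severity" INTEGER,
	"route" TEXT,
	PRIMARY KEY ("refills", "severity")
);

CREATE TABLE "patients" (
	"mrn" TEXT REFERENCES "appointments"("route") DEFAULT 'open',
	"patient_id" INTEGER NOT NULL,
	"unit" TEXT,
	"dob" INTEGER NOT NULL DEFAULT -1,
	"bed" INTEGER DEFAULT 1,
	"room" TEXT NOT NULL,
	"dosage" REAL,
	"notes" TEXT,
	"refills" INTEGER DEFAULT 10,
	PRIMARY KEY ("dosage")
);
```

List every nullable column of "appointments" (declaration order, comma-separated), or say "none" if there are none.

code, date, provider, status, notes

- code: no NOT NULL constraint applies → nullable.
- route: part of the PRIMARY KEY, which implies NOT NULL → not nullable.
- bed: declared NOT NULL → not nullable.
- date: no NOT NULL constraint applies → nullable.
- policy_no: declared NOT NULL → not nullable.
- provider: no NOT NULL constraint applies → nullable.
- status: no NOT NULL constraint applies → nullable.
- notes: no NOT NULL constraint applies → nullable.
- appointment_id: declared NOT NULL → not nullable.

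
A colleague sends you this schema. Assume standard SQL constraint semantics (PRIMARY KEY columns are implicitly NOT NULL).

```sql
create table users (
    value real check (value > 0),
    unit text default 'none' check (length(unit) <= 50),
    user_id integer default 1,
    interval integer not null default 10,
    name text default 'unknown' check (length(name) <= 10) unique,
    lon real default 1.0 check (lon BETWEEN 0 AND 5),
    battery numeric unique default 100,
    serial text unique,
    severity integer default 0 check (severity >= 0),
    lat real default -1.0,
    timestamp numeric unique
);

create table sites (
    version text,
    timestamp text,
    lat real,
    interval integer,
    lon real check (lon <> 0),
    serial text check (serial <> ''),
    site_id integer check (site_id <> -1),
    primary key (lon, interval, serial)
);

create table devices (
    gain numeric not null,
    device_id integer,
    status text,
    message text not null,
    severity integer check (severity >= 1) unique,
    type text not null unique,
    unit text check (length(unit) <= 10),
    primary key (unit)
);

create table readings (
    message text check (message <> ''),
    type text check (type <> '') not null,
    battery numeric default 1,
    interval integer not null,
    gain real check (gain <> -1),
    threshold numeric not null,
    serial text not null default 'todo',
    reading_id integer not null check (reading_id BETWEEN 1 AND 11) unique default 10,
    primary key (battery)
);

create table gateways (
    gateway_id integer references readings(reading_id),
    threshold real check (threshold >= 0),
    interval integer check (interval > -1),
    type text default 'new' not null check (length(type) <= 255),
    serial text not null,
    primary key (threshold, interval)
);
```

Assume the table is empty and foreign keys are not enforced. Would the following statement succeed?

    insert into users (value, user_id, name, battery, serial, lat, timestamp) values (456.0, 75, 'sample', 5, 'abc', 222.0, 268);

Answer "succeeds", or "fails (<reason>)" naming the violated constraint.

NOT NULL columns: interval defaults to 10.
CHECK constraints: 456.0 satisfies (value > 0); 'sample' satisfies (length(name) <= 10).
No constraint is violated.

succeeds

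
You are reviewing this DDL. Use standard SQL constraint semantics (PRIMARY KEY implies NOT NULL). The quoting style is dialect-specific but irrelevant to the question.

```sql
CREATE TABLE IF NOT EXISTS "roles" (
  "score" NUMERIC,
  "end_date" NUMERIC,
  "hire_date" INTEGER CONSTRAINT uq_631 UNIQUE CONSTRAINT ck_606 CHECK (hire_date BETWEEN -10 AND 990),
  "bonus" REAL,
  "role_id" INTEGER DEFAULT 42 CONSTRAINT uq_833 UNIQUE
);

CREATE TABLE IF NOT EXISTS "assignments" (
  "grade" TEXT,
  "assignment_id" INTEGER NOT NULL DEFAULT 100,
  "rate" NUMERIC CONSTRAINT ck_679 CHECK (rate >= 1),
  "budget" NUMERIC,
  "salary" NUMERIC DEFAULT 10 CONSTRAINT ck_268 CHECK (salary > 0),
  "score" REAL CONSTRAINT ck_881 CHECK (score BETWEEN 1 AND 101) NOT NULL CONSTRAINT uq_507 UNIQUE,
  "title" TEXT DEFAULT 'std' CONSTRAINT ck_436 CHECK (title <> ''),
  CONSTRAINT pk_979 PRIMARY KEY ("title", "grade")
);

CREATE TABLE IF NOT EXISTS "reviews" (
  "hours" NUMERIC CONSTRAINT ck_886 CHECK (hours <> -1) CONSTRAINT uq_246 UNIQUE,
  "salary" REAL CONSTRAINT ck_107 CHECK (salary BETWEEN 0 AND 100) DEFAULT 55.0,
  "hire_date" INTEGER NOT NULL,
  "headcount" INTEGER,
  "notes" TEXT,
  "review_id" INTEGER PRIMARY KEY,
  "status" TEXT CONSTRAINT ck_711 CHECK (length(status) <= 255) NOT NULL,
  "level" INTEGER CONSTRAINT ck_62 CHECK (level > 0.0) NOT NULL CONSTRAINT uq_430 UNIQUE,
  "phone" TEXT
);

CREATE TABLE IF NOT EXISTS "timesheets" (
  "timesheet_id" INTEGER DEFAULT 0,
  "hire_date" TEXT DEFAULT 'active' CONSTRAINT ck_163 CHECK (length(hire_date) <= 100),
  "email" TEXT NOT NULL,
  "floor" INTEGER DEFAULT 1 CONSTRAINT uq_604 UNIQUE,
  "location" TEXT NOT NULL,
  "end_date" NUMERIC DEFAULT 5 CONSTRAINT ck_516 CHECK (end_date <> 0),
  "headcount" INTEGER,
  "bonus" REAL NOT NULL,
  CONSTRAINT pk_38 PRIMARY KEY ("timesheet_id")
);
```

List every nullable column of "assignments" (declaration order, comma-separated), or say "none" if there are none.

rate, budget, salary

- grade: part of the PRIMARY KEY, which implies NOT NULL → not nullable.
- assignment_id: declared NOT NULL → not nullable.
- rate: CHECK does not forbid NULL (a CHECK constraint passes when its expression is NULL) → nullable.
- budget: no NOT NULL constraint applies → nullable.
- salary: CHECK does not forbid NULL (a CHECK constraint passes when its expression is NULL) → nullable.
- score: declared NOT NULL → not nullable.
- title: part of the PRIMARY KEY, which implies NOT NULL → not nullable.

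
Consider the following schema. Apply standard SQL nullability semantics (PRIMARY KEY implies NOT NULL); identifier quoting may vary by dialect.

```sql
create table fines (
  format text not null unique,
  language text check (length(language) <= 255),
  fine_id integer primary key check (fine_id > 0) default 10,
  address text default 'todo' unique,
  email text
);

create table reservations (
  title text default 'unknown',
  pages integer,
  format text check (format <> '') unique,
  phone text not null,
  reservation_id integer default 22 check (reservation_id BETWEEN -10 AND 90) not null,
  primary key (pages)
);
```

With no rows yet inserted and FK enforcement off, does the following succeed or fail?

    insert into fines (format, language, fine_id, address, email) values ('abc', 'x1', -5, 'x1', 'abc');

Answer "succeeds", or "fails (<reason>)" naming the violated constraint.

The value -5 for fine_id violates CHECK (fine_id > 0).

fails (CHECK on fine_id)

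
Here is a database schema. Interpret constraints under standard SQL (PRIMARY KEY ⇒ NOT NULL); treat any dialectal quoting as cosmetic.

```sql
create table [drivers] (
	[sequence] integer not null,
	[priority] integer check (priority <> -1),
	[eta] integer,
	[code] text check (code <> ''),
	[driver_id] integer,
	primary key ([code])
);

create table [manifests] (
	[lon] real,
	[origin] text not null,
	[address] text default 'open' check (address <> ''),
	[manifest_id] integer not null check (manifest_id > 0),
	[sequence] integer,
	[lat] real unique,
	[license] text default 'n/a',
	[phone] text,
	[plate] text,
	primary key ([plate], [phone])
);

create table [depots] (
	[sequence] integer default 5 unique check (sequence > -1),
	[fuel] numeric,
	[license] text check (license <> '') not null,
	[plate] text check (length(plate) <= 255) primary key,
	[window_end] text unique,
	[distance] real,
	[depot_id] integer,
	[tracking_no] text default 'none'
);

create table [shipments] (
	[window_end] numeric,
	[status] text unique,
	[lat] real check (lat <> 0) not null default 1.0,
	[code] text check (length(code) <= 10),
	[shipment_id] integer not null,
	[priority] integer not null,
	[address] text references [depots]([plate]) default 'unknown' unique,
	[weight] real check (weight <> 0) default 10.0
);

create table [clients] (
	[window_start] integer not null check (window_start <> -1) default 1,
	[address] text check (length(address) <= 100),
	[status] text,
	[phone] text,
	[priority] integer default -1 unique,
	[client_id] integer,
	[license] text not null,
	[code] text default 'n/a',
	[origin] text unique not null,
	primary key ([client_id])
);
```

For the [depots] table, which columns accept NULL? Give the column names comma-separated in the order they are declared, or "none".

sequence, fuel, window_end, distance, depot_id, tracking_no

- sequence: CHECK does not forbid NULL (a CHECK constraint passes when its expression is NULL) → nullable.
- fuel: no NOT NULL constraint applies → nullable.
- license: declared NOT NULL → not nullable.
- plate: part of the PRIMARY KEY, which implies NOT NULL → not nullable.
- window_end: UNIQUE does not imply NOT NULL → nullable.
- distance: no NOT NULL constraint applies → nullable.
- depot_id: no NOT NULL constraint applies → nullable.
- tracking_no: DEFAULT only fills an omitted column; an explicit NULL is still allowed → nullable.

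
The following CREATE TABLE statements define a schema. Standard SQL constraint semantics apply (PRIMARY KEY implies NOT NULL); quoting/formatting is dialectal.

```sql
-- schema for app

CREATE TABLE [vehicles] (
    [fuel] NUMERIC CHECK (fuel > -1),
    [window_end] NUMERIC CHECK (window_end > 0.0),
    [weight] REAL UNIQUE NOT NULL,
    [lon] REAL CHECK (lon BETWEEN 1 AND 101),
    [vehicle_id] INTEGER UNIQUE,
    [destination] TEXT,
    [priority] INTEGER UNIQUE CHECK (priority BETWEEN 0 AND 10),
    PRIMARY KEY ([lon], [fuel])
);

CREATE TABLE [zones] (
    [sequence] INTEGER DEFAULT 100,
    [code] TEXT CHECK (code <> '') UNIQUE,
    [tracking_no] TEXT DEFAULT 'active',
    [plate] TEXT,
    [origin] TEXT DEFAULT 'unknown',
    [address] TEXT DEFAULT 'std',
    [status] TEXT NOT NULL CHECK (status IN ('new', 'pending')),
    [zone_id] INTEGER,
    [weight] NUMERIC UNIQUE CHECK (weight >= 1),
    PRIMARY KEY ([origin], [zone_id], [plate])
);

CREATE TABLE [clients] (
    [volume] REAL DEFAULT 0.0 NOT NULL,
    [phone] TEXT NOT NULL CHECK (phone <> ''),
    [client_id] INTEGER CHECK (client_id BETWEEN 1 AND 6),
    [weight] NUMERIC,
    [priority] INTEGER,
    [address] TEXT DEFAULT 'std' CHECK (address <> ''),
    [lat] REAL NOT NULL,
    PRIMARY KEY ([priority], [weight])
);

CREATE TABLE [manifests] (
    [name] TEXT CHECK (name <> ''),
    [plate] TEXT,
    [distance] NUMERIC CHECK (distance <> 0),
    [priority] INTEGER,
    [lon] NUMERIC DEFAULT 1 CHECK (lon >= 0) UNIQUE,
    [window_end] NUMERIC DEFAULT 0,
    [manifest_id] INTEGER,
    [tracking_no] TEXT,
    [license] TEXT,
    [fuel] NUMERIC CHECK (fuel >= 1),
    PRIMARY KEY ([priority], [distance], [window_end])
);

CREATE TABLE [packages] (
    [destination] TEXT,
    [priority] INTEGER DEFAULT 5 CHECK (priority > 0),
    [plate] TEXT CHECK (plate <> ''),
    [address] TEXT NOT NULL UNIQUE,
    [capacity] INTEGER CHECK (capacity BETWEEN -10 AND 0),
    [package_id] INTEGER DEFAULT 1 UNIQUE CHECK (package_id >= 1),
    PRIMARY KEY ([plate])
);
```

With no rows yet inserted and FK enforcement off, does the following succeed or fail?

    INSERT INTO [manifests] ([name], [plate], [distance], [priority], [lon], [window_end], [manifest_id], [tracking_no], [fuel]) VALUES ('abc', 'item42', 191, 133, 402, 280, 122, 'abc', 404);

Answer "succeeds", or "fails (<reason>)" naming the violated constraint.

NOT NULL columns: distance is supplied; priority is supplied; window_end is supplied.
CHECK constraints: 'abc' satisfies (name <> ''); 191 satisfies (distance <> 0); 402 satisfies (lon >= 0); 404 satisfies (fuel >= 1).
No constraint is violated.

succeeds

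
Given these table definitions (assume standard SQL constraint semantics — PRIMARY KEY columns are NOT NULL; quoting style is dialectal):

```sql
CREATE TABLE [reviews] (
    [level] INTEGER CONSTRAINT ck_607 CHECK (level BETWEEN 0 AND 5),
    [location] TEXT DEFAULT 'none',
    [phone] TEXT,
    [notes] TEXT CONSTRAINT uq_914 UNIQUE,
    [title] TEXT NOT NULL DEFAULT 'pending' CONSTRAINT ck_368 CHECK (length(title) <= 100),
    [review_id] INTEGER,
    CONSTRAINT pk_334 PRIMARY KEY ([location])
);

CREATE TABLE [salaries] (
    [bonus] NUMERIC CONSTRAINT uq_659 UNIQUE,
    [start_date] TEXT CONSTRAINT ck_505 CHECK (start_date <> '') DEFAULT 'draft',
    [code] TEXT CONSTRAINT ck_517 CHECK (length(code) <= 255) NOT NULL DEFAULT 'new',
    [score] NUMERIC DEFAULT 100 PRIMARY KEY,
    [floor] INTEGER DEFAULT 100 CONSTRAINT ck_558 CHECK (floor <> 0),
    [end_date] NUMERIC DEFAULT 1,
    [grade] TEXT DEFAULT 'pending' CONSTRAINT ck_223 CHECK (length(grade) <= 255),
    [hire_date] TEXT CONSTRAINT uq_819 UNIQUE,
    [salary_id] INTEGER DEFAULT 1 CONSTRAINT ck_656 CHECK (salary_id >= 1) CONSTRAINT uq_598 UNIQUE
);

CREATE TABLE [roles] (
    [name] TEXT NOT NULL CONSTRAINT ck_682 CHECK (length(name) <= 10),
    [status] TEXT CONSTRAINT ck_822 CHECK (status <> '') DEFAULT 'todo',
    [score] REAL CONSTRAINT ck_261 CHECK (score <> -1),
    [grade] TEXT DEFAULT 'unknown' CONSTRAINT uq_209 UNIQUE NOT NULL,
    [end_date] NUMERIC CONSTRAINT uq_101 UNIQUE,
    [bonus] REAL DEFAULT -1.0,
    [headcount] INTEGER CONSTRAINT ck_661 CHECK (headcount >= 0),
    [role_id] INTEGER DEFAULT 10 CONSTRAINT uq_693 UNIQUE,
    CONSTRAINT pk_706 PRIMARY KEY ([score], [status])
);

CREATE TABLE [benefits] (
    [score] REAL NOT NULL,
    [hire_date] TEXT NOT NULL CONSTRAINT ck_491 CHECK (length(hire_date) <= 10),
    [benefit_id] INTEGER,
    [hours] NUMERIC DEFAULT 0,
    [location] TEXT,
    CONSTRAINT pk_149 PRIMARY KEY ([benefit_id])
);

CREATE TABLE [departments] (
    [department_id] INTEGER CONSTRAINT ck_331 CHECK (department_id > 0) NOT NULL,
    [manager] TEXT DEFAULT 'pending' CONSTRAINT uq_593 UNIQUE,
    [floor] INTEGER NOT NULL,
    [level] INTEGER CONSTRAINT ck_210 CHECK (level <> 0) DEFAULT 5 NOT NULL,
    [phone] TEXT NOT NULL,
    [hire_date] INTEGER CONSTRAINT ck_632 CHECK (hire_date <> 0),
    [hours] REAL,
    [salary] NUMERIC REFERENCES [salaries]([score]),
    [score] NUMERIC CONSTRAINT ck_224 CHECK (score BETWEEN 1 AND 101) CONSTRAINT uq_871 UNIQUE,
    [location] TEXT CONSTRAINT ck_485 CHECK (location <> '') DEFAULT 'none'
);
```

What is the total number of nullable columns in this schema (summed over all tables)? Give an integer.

reviews: 4 nullable (level, phone, notes, review_id — PK (location) and explicit NOT NULL columns excluded).
salaries: 7 nullable (bonus, start_date, floor, end_date, grade, hire_date, salary_id — PK (score) and explicit NOT NULL columns excluded).
roles: 4 nullable (end_date, bonus, headcount, role_id — PK (score, status) and explicit NOT NULL columns excluded).
benefits: 2 nullable (hours, location — PK (benefit_id) and explicit NOT NULL columns excluded).
departments: 6 nullable (manager, hire_date, hours, salary, score, location — PK none and explicit NOT NULL columns excluded).
Total: 4 + 7 + 4 + 2 + 6 = 23.

23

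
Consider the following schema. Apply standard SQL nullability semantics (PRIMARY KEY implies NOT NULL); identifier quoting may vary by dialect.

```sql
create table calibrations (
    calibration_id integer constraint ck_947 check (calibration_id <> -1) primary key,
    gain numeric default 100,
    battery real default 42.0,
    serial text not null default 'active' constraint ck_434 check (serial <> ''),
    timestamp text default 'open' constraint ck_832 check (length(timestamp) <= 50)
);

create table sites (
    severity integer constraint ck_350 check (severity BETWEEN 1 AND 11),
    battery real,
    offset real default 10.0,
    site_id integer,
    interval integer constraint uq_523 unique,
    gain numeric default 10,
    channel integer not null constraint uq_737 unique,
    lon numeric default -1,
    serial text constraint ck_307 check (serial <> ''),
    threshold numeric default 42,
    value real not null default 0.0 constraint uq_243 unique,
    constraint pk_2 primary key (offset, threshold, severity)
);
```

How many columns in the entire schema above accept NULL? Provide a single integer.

calibrations: 3 nullable (gain, battery, timestamp — PK (calibration_id) and explicit NOT NULL columns excluded).
sites: 6 nullable (battery, site_id, interval, gain, lon, serial — PK (offset, threshold, severity) and explicit NOT NULL columns excluded).
Total: 3 + 6 = 9.

9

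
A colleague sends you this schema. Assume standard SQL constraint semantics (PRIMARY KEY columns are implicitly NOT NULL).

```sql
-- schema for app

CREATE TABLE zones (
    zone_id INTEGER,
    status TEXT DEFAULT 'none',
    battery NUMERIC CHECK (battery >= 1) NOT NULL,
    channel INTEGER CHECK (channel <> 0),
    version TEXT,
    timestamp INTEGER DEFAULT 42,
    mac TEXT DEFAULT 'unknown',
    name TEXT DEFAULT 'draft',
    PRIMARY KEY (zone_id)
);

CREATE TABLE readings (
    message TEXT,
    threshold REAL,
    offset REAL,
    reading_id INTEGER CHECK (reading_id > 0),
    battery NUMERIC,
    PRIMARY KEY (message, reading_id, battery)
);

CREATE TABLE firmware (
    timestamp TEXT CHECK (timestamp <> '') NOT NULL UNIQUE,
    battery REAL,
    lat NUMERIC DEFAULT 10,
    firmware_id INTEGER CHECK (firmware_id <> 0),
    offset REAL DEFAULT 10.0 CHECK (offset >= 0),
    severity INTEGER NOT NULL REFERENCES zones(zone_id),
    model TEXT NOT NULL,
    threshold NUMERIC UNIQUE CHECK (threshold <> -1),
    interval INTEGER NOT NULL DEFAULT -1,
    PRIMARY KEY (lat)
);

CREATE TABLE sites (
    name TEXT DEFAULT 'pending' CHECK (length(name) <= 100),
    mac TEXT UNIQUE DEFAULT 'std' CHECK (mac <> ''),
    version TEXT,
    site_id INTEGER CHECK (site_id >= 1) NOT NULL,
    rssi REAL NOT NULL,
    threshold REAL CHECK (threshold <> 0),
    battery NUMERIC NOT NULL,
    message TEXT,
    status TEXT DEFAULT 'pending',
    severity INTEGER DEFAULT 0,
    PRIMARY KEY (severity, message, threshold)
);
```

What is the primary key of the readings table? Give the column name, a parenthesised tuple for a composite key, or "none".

A table-level PRIMARY KEY clause names 3 columns: message, reading_id, battery.
This is a composite key — the combination is unique, not each column individually.

(message, reading_id, battery)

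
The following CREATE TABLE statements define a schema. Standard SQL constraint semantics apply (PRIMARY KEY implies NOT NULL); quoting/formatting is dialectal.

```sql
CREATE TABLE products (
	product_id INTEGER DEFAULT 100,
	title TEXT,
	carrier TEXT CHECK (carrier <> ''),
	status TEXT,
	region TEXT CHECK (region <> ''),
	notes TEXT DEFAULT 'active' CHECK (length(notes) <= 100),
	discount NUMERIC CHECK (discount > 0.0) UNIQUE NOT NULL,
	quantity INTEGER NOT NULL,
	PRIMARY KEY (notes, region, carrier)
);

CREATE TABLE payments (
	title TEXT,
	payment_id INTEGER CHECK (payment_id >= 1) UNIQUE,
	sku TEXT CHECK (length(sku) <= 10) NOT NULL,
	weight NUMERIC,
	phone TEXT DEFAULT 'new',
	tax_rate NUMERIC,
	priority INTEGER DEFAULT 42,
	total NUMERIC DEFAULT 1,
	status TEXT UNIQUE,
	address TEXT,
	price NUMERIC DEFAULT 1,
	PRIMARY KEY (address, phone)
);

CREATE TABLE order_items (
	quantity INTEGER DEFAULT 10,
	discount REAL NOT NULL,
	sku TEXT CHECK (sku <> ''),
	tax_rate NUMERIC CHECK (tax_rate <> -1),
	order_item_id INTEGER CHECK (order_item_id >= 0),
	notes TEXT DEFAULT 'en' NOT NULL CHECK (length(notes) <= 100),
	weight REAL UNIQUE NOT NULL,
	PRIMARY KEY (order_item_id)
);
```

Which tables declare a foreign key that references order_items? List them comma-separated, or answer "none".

No REFERENCES clause anywhere in the schema names order_items.

none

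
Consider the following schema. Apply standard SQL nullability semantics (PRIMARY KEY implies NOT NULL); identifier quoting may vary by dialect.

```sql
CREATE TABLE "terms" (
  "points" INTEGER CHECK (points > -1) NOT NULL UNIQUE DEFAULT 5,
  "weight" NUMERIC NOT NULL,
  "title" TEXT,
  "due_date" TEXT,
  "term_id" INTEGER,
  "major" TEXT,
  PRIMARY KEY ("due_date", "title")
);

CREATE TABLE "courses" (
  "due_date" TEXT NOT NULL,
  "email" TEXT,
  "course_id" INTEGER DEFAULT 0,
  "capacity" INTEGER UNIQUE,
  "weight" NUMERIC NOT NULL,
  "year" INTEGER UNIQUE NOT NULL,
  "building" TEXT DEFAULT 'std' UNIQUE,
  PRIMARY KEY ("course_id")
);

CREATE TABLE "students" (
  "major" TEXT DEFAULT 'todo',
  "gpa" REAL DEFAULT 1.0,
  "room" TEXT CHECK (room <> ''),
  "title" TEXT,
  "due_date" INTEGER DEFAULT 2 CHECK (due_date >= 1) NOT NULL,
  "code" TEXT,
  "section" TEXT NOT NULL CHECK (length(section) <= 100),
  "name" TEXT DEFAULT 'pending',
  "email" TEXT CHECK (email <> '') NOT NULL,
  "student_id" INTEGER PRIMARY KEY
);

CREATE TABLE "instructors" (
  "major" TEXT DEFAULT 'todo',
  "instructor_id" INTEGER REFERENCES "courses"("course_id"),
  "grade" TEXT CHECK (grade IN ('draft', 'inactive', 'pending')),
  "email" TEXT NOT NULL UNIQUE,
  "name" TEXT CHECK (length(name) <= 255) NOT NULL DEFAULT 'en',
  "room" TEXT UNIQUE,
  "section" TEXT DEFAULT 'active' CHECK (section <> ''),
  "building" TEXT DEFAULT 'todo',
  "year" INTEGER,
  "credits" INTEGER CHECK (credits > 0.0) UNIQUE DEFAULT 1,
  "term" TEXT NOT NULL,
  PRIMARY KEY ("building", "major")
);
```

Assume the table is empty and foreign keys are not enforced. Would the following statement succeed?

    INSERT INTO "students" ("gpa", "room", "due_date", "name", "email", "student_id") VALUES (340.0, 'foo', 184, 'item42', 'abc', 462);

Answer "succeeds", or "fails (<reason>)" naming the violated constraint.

section is omitted from the column list and has no DEFAULT, so it would receive NULL.
But section is declared NOT NULL.

fails (NOT NULL on section)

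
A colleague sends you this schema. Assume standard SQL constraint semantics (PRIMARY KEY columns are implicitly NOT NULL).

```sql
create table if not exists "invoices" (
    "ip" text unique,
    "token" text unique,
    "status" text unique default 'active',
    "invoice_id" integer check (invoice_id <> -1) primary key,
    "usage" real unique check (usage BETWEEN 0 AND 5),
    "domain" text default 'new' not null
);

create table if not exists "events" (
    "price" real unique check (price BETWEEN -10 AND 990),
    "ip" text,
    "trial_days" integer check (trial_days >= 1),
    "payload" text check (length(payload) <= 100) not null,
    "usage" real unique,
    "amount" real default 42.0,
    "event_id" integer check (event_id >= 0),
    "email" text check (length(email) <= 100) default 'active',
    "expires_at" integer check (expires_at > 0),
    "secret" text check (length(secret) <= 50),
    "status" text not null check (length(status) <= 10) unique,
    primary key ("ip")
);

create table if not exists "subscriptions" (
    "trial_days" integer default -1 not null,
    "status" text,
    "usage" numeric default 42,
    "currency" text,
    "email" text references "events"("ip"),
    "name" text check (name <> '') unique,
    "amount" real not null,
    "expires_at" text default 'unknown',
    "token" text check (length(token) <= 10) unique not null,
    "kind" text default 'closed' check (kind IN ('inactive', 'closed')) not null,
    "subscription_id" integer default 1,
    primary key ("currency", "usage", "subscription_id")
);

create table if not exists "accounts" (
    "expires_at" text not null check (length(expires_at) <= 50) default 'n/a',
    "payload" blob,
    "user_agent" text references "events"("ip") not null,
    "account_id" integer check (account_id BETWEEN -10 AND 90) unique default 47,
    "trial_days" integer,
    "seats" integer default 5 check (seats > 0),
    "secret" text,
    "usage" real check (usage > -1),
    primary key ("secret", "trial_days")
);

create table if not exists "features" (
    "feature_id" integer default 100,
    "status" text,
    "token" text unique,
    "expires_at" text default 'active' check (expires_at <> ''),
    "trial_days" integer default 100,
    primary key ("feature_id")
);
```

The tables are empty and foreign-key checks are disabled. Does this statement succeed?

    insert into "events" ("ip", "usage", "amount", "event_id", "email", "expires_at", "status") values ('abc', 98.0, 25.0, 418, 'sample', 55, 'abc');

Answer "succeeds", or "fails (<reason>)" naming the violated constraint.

fails (NOT NULL on payload)

payload is omitted from the column list and has no DEFAULT, so it would receive NULL.
But payload is declared NOT NULL.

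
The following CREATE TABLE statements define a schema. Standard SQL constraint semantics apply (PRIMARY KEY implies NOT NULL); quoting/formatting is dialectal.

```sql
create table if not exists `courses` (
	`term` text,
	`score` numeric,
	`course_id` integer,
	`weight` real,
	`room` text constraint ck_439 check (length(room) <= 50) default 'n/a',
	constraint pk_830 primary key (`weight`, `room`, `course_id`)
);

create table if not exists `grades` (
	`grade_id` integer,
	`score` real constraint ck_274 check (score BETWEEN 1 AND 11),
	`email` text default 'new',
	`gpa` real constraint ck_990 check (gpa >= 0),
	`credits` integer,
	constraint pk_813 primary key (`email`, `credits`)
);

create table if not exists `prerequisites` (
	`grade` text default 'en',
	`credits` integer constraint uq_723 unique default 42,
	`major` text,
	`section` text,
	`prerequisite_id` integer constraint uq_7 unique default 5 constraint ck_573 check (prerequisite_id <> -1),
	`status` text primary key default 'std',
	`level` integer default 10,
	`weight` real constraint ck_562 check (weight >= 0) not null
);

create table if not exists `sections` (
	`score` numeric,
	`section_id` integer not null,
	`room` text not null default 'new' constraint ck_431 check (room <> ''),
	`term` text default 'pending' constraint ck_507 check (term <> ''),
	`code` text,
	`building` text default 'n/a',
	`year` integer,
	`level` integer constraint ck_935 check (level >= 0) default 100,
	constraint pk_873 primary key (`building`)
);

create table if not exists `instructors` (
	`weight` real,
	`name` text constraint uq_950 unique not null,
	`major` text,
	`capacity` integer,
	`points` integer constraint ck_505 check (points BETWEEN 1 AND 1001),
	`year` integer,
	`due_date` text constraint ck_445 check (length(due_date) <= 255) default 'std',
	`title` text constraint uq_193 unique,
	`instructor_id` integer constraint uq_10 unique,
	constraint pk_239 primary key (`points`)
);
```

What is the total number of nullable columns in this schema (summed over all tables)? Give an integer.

courses: 2 nullable (term, score — PK (weight, room, course_id) and explicit NOT NULL columns excluded).
grades: 3 nullable (grade_id, score, gpa — PK (email, credits) and explicit NOT NULL columns excluded).
prerequisites: 6 nullable (grade, credits, major, section, prerequisite_id, level — PK (status) and explicit NOT NULL columns excluded).
sections: 5 nullable (score, term, code, year, level — PK (building) and explicit NOT NULL columns excluded).
instructors: 7 nullable (weight, major, capacity, year, due_date, title, instructor_id — PK (points) and explicit NOT NULL columns excluded).
Total: 2 + 3 + 6 + 5 + 7 = 23.

23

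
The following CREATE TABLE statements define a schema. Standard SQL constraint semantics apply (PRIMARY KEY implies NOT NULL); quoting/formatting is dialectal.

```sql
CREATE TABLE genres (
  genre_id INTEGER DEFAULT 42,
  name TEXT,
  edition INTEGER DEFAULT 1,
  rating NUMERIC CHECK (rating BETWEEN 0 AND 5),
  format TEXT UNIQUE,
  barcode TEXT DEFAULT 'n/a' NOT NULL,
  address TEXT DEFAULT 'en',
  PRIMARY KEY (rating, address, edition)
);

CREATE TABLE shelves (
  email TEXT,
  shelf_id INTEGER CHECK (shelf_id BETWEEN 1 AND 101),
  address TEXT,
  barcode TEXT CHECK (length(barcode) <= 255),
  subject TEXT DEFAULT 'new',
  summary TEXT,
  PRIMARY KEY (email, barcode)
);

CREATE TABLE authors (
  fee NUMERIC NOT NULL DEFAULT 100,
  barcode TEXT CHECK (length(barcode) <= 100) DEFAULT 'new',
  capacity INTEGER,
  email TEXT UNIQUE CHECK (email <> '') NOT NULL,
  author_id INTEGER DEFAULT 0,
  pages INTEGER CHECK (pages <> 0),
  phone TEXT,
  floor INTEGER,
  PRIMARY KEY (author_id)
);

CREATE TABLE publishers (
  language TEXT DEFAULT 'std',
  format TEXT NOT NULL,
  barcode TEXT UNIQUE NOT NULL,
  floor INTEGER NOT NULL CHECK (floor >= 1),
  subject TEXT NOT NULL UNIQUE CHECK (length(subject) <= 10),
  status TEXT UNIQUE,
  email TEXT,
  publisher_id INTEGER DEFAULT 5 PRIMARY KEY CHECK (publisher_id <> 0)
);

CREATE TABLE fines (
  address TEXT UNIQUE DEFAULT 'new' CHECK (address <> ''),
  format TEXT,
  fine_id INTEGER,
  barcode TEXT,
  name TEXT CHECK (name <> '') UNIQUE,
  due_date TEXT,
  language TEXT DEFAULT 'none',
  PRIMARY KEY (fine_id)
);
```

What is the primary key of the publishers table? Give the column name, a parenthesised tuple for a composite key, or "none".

publisher_id is declared PRIMARY KEY inline on the column.

publisher_id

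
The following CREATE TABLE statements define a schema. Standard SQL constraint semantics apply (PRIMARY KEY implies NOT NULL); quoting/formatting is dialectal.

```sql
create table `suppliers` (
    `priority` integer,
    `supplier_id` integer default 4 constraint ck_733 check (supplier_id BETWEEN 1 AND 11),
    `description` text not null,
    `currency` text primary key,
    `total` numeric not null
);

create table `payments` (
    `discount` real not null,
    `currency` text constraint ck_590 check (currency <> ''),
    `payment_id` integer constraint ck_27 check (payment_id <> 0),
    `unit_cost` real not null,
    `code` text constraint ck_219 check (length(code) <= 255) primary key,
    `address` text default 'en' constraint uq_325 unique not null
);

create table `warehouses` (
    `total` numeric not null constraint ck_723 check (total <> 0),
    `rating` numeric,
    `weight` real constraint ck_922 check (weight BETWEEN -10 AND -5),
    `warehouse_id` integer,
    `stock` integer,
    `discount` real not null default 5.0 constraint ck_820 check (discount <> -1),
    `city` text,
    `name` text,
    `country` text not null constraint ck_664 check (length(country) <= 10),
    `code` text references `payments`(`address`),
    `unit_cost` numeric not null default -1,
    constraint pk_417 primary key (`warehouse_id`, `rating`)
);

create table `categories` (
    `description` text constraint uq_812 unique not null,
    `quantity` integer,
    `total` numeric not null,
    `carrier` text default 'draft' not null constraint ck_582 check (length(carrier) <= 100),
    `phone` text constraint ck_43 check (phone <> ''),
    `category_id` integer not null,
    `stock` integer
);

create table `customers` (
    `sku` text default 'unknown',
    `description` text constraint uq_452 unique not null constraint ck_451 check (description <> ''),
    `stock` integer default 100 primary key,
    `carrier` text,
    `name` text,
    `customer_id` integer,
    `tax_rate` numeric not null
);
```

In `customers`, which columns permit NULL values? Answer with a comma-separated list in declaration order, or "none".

- sku: DEFAULT only fills an omitted column; an explicit NULL is still allowed → nullable.
- description: declared NOT NULL → not nullable.
- stock: part of the PRIMARY KEY, which implies NOT NULL → not nullable.
- carrier: no NOT NULL constraint applies → nullable.
- name: no NOT NULL constraint applies → nullable.
- customer_id: no NOT NULL constraint applies → nullable.
- tax_rate: declared NOT NULL → not nullable.

sku, carrier, name, customer_id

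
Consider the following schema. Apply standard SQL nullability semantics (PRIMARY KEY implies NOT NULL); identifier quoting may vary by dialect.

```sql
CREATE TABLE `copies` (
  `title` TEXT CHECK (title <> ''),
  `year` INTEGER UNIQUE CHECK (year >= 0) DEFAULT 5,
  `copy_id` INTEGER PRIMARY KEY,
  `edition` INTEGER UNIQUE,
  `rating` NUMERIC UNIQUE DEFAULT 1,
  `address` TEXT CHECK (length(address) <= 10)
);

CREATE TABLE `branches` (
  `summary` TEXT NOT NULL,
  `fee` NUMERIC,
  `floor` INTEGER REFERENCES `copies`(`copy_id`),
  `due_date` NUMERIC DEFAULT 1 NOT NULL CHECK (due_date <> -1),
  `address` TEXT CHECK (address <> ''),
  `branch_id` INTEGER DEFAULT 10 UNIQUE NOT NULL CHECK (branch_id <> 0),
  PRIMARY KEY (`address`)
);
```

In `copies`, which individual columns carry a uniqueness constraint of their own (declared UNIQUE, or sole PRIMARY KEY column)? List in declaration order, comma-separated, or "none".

- title: no UNIQUE or single-column PK constraint.
- year: declared UNIQUE → unique.
- copy_id: single-column PRIMARY KEY → unique.
- edition: declared UNIQUE → unique.
- rating: declared UNIQUE → unique.
- address: no UNIQUE or single-column PK constraint.

year, copy_id, edition, rating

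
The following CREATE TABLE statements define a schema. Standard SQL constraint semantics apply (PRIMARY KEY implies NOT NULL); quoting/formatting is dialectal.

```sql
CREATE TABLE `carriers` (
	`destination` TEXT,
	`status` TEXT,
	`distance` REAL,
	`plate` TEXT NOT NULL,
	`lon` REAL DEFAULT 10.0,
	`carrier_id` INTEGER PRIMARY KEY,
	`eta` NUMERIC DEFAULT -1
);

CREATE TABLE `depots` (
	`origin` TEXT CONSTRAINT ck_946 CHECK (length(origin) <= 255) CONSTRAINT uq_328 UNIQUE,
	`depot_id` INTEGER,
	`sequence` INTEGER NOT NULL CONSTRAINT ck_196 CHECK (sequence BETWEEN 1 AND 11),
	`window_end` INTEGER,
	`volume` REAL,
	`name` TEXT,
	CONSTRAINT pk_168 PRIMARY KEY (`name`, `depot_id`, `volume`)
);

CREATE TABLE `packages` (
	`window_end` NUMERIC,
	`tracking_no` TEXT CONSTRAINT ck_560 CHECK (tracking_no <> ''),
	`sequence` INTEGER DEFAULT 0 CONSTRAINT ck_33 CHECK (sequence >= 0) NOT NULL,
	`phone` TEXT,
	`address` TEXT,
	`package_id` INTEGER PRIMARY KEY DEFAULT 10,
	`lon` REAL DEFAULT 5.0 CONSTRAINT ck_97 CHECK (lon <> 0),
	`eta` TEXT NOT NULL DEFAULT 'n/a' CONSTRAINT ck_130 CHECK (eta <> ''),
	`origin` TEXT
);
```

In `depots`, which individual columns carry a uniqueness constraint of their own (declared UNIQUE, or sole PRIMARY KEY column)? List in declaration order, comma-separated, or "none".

- origin: declared UNIQUE → unique.
- depot_id: part of a composite PRIMARY KEY — only the tuple is unique, not this column on its own.
- sequence: no UNIQUE or single-column PK constraint.
- window_end: no UNIQUE or single-column PK constraint.
- volume: part of a composite PRIMARY KEY — only the tuple is unique, not this column on its own.
- name: part of a composite PRIMARY KEY — only the tuple is unique, not this column on its own.

origin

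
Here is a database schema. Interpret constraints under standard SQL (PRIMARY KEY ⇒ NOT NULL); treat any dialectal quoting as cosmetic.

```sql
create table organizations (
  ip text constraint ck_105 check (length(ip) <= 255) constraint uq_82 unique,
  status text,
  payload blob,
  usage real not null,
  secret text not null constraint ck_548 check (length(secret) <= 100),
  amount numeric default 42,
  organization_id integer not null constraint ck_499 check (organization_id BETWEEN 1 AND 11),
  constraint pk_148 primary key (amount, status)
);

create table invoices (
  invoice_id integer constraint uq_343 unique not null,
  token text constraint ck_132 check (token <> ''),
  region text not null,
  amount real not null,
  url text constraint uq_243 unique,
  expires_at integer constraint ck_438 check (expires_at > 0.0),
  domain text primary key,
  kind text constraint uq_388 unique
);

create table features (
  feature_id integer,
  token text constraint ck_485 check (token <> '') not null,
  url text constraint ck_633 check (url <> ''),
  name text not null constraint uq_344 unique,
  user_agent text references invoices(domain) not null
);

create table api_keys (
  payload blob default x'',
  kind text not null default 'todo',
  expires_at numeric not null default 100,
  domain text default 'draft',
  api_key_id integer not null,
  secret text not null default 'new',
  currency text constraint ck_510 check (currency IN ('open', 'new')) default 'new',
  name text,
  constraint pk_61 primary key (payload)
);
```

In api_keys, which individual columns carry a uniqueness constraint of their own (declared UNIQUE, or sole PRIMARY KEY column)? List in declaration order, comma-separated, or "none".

payload

- payload: single-column PRIMARY KEY → unique.
- kind: no UNIQUE or single-column PK constraint.
- expires_at: no UNIQUE or single-column PK constraint.
- domain: no UNIQUE or single-column PK constraint.
- api_key_id: no UNIQUE or single-column PK constraint.
- secret: no UNIQUE or single-column PK constraint.
- currency: no UNIQUE or single-column PK constraint.
- name: no UNIQUE or single-column PK constraint.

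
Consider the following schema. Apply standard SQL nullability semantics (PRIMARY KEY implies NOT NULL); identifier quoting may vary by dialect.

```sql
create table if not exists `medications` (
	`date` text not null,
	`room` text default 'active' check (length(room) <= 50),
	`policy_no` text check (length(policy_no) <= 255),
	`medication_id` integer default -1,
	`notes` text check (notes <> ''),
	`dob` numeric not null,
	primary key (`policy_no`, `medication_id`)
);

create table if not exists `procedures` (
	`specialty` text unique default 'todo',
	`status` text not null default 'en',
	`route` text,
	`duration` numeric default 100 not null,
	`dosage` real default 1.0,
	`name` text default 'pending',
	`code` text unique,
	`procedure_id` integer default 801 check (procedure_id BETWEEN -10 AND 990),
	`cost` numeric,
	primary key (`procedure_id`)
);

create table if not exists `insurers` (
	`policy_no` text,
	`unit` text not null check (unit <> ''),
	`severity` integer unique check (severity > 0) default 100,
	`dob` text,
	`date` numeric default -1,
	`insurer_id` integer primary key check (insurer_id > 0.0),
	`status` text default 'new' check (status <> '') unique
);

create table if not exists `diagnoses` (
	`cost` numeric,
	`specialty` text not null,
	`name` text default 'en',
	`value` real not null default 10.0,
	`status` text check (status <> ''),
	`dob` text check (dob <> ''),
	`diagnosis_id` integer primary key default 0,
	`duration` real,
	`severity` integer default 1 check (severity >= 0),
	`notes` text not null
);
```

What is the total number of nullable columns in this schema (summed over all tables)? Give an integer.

medications: 2 nullable (room, notes — PK (policy_no, medication_id) and explicit NOT NULL columns excluded).
procedures: 6 nullable (specialty, route, dosage, name, code, cost — PK (procedure_id) and explicit NOT NULL columns excluded).
insurers: 5 nullable (policy_no, severity, dob, date, status — PK (insurer_id) and explicit NOT NULL columns excluded).
diagnoses: 6 nullable (cost, name, status, dob, duration, severity — PK (diagnosis_id) and explicit NOT NULL columns excluded).
Total: 2 + 6 + 5 + 6 = 19.

19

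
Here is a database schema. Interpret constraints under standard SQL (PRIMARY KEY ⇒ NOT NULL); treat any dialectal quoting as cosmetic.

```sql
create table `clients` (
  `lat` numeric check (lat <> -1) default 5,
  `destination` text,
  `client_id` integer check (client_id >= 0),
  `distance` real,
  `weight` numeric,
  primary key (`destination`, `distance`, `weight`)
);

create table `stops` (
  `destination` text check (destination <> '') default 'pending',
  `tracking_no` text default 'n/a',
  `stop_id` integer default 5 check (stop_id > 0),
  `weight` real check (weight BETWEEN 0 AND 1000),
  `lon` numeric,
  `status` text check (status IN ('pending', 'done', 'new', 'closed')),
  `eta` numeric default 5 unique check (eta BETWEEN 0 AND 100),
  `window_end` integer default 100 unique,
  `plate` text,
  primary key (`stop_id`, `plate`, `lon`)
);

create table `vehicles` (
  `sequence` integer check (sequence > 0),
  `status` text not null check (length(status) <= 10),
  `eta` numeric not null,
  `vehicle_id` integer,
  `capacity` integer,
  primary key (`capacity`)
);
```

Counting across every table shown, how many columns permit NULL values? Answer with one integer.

clients: 2 nullable (lat, client_id — PK (destination, distance, weight) and explicit NOT NULL columns excluded).
stops: 6 nullable (destination, tracking_no, weight, status, eta, window_end — PK (stop_id, plate, lon) and explicit NOT NULL columns excluded).
vehicles: 2 nullable (sequence, vehicle_id — PK (capacity) and explicit NOT NULL columns excluded).
Total: 2 + 6 + 2 = 10.

10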